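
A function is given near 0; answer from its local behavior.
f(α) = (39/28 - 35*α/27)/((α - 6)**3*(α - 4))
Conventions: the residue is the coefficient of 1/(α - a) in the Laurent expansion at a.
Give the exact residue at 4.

The residue is 2867/6048.

At the order-1 pole 4 set g(α) = (α - (4))*f(α) = (39/28 - 35*α/27)/(α - 6)**3.
Simple pole: residue = g(a) at a = 4, which is 2867/6048.


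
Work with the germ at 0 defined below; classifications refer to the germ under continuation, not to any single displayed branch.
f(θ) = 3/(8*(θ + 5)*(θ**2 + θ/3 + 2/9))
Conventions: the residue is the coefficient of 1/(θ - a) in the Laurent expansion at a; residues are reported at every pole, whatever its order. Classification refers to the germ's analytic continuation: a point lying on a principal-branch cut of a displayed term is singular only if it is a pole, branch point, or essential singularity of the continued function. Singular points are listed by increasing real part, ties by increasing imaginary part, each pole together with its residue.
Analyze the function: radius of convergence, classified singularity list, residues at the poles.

Radius of convergence at 0: (1/3)*sqrt(2).
At -5: a pole of order 1; residue 27/1696.
At (-1/6) - ((1/6)*sqrt(7))*i: a pole of order 1; residue (-27/3392) + ((783/23744)*sqrt(7))*i.
At (-1/6) + ((1/6)*sqrt(7))*i: a pole of order 1; residue (-27/3392) - ((783/23744)*sqrt(7))*i.

Denominator factor (θ + 5): pole of order 1 at -5, modulus 5.
Denominator factor (θ**2 + θ/3 + 2/9): discriminant -7/9, complex-conjugate roots (-1/6) + ((1/6)*sqrt(7))*i and (-1/6) - ((1/6)*sqrt(7))*i; poles of order 1, moduli (1/3)*sqrt(2) and (1/3)*sqrt(2).
The radius of convergence is the smallest modulus among the singular points: (1/3)*sqrt(2).
At the order-1 pole -5 set g(θ) = (θ - (-5))*f(θ) = 3/(8*(θ**2 + θ/3 + 2/9)).
Simple pole: residue = g(a) at a = -5, which is 27/1696.
The factor θ**2 + θ/3 + 2/9 splits as (θ - a)(θ - a') with a = (-1/6) - ((1/6)*sqrt(7))*i, a' = (-1/6) + ((1/6)*sqrt(7))*i. At the order-1 pole a set g(θ) = (θ - a)*f(θ) = [3/(8*(θ + 5))] / (θ - a').
Simple pole: residue = g(a) at a = (-1/6) - ((1/6)*sqrt(7))*i, which is (-27/3392) + ((783/23744)*sqrt(7))*i.
The factor θ**2 + θ/3 + 2/9 splits as (θ - a)(θ - a') with a = (-1/6) + ((1/6)*sqrt(7))*i, a' = (-1/6) - ((1/6)*sqrt(7))*i. At the order-1 pole a set g(θ) = (θ - a)*f(θ) = [3/(8*(θ + 5))] / (θ - a').
Simple pole: residue = g(a) at a = (-1/6) + ((1/6)*sqrt(7))*i, which is (-27/3392) - ((783/23744)*sqrt(7))*i.
List the singular points by increasing real part (a conjugate pair: the negative imaginary part first).


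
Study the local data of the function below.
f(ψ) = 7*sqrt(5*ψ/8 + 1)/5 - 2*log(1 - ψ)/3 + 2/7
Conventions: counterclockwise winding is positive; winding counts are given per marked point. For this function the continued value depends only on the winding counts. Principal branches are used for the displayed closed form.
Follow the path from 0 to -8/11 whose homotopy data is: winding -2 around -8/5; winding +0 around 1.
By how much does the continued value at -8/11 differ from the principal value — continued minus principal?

Continued minus principal equals 0.

The rational part is single-valued and drops out of the difference; each branch term changes only by its own monodromy.
(7/5)*sqrt(1 - ψ/(-8/5)): winding -2 is even, the square root returns to the same sheet, contribution 0.
(-2/3)*log(1 - ψ/(1)): winding 0 around 1, so this term returns to its principal value, contribution 0.
Summing the contributions at ψ = -8/11 gives 0.


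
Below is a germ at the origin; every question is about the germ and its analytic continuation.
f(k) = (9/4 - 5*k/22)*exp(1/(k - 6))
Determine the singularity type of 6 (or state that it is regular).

The point is an essential singularity.

The exponent 1/(k - (6)) has a pole at 6, so exp(1/(k - (6))) takes every nonzero value near it: an essential singularity (not a pole of any order).


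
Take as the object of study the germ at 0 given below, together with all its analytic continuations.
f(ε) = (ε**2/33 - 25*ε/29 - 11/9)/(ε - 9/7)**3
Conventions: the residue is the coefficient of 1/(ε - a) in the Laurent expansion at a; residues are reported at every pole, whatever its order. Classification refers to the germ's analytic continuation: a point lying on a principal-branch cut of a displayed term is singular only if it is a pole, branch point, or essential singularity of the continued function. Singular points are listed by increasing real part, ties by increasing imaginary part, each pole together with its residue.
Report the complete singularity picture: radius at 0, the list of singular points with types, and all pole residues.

Radius of convergence at 0: 9/7.
At 9/7: a pole of order 3; residue 1/33.

Denominator factor (ε - 9/7)^3: pole of order 3 at 9/7, modulus 9/7.
The radius of convergence is the smallest modulus among the singular points: 9/7.
At the order-3 pole 9/7 set g(ε) = (ε - (9/7))^3*f(ε) = ε**2/33 - 25*ε/29 - 11/9.
Order-3 pole: residue = g''(a)/2; g''(9/7) = 2/33, so the residue is 1/33.


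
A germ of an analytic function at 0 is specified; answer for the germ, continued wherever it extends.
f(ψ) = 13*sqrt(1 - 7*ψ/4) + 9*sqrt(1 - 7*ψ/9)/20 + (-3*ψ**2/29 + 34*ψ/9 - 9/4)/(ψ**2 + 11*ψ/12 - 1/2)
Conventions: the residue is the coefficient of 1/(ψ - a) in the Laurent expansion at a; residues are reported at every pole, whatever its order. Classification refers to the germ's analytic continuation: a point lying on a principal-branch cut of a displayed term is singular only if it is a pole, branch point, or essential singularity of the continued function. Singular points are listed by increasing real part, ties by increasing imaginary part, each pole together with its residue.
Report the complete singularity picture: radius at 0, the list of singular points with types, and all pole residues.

Radius of convergence at 0: -11/24 + (1/24)*sqrt(409).
At -11/24 - (1/24)*sqrt(409): a pole of order 1; residue 4043/2088 + (102145/853992)*sqrt(409).
At -11/24 + (1/24)*sqrt(409): a pole of order 1; residue 4043/2088 - (102145/853992)*sqrt(409).
At 4/7: an algebraic (square-root) branch point.
At 9/7: an algebraic (square-root) branch point.


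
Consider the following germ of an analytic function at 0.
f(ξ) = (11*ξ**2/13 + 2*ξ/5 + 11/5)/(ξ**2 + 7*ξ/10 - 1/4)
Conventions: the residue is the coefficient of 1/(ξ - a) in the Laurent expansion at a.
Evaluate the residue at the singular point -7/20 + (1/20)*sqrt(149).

The residue is -5/52 + (1289/7748)*sqrt(149).

The factor ξ**2 + 7*ξ/10 - 1/4 splits as (ξ - a)(ξ - a') with a = -7/20 + (1/20)*sqrt(149), a' = -7/20 - (1/20)*sqrt(149). At the order-1 pole a set g(ξ) = (ξ - a)*f(ξ) = [11*ξ**2/13 + 2*ξ/5 + 11/5] / (ξ - a').
Simple pole: residue = g(a) at a = -7/20 + (1/20)*sqrt(149), which is -5/52 + (1289/7748)*sqrt(149).


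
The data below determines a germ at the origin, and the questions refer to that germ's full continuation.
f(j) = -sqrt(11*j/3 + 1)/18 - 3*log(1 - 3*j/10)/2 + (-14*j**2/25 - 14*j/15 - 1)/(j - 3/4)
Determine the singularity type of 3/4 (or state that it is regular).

The point is a pole of order 1.

The denominator factor j - 3/4 vanishes at 3/4 and appears to the power 1; the numerator there equals -403/200, nonzero, and no other factor vanishes.
The branch terms are analytic at this point.
Hence a pole whose order is the multiplicity, 1.


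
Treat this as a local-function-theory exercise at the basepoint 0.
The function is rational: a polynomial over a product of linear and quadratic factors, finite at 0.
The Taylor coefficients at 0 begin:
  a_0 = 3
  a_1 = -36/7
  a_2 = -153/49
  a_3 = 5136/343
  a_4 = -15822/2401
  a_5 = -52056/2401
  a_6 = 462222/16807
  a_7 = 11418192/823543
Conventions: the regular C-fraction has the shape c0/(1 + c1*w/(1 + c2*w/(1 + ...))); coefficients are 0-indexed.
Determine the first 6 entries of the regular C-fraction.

Taylor coefficients (read off): a_0 = 3, a_1 = -36/7, a_2 = -153/49, a_3 = 5136/343, a_4 = -15822/2401, a_5 = -52056/2401.
c0 = a_0 = 3. Peel one level at a time: if S = 1 + c*w/S' with S'(0) = 1, then c is the w-coefficient of S and S' = c*w/(S - 1).
S_1 = c0/f = 1 + (12/7)*w + (195/49)*w^2 + ...; c1 = 12/7.
S_2 = c1*w/(S_1 - 1) = 1 + (-65/28)*w + (7715/2352)*w^2 + ...; c2 = -65/28.
S_3 = c2*w/(S_2 - 1) = 1 + (1543/1092)*w + (-13025/74529)*w^2 + ...; c3 = 1543/1092.
S_4 = c3*w/(S_3 - 1) = 1 + (52100/421239)*w + (-761395168/1749924015)*w^2 + ...; c4 = 52100/421239.
S_5 = c4*w/(S_4 - 1) = 1 + (2474534296/703415125)*w + ...; c5 = 2474534296/703415125.

The regular C-fraction coefficients are [3, 12/7, -65/28, 1543/1092, 52100/421239, 2474534296/703415125].


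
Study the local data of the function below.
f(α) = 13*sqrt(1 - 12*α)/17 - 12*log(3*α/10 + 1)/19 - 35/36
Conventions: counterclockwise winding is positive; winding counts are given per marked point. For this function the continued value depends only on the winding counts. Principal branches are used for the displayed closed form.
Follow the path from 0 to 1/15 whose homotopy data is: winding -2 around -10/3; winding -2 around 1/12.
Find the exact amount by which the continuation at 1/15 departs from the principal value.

Continued minus principal equals (48/19)*pi*i.

The rational part is single-valued and drops out of the difference; each branch term changes only by its own monodromy.
(13/17)*sqrt(1 - α/(1/12)): winding -2 is even, the square root returns to the same sheet, contribution 0.
(-12/19)*log(1 - α/(-10/3)): each positive loop around -10/3 adds 2*pi*i to the log, so winding -2 contributes (-12/19)*(-2)*2*pi*i = (48/19)*pi*i.
Summing the contributions at α = 1/15 gives (48/19)*pi*i.


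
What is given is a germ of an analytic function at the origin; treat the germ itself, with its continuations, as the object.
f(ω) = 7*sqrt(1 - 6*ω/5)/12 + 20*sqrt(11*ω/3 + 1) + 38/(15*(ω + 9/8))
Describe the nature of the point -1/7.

The point is a regular point.

Denominator factors: ω + 9/8 = 55/56 at ω = -1/7 — none vanishes.
Branch term sqrt(1 - ω/(5/6)): argument at -1/7 is 41/35, nonzero, so -1/7 is not its branch point (a point on a principal cut is still regular for the continued germ).
Branch term sqrt(1 - ω/(-3/11)): argument at -1/7 is 10/21, nonzero, so -1/7 is not its branch point (a point on a principal cut is still regular for the continued germ).
So the germ continues analytically to -1/7.


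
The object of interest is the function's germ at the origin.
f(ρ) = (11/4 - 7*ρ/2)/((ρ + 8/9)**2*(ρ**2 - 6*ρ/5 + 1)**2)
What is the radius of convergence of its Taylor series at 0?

Denominator factor (ρ + 8/9)^2: pole of order 2 at -8/9, modulus 8/9.
Denominator factor (ρ**2 - 6*ρ/5 + 1)^2: discriminant -64/25, complex-conjugate roots (3/5) + (4/5)*i and (3/5) - (4/5)*i; poles of order 2, moduli 1 and 1.
The radius of convergence is the smallest modulus among the singular points: 8/9.

The radius of convergence is 8/9.


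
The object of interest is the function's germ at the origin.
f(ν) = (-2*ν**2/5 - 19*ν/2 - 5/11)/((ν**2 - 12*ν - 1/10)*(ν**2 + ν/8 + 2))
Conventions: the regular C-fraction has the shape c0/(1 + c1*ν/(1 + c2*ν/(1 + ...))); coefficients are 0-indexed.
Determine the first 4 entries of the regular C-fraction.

The regular C-fraction coefficients are [25/11, 7933/80, 1660301/79330, -2797608768/65855839165].

Taylor coefficients (expand at 0): a_0 = 25/11, a_1 = -39665/176, a_2 = 6928627/256, a_3 = -146435205617/45056.
c0 = a_0 = 25/11. Peel one level at a time: if S = 1 + c*ν/S' with S'(0) = 1, then c is the ν-coefficient of S and S' = c*ν/(S - 1).
S_1 = c0/f = 1 + (7933/80)*ν + (-1660301/800)*ν^2 + ...; c1 = 7933/80.
S_2 = c1*ν/(S_1 - 1) = 1 + (1660301/79330)*ν + (1398804384/1573312225)*ν^2 + ...; c2 = 1660301/79330.
S_3 = c2*ν/(S_2 - 1) = 1 + (-2797608768/65855839165)*ν + ...; c3 = -2797608768/65855839165.


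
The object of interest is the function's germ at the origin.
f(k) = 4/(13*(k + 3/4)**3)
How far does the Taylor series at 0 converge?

Denominator factor (k + 3/4)^3: pole of order 3 at -3/4, modulus 3/4.
The radius of convergence is the smallest modulus among the singular points: 3/4.

The radius of convergence is 3/4.


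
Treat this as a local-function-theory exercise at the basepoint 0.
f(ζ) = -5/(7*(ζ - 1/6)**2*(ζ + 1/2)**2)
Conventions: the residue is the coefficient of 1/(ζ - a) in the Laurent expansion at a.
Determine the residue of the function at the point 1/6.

The residue is 135/28.

At the order-2 pole 1/6 set g(ζ) = (ζ - (1/6))^2*f(ζ) = -5/(7*(ζ + 1/2)**2).
Order-2 pole: residue = g'(a); g'(1/6) = 135/28, so the residue is 135/28.


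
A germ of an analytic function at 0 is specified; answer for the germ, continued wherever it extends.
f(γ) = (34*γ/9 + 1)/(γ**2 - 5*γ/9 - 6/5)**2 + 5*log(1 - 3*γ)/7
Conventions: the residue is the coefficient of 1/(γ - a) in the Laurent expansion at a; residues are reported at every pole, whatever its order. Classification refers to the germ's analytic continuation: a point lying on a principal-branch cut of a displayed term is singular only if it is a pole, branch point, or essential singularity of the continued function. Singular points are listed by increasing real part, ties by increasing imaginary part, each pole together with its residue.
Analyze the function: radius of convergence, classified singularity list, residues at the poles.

Radius of convergence at 0: 1/3.
At 5/18 - (1/90)*sqrt(10345): a pole of order 2; residue (14940/4280761)*sqrt(10345).
At 1/3: a logarithmic branch point.
At 5/18 + (1/90)*sqrt(10345): a pole of order 2; residue -(14940/4280761)*sqrt(10345).

Denominator factor (γ**2 - 5*γ/9 - 6/5)^2: discriminant 2069/405, real irrational roots 5/18 + (1/90)*sqrt(10345) and 5/18 - (1/90)*sqrt(10345); poles of order 2, moduli 5/18 + (1/90)*sqrt(10345) and -5/18 + (1/90)*sqrt(10345).
Branch term (5/7)*log(1 - γ/(1/3)): its argument vanishes at γ = 1/3, a logarithmic branch point, modulus 1/3.
The radius of convergence is the smallest modulus among the singular points: 1/3.
The branch term is analytic at 5/18 - (1/90)*sqrt(10345) and contributes nothing to the residue; only the rational part matters.
The factor γ**2 - 5*γ/9 - 6/5 splits as (γ - a)(γ - a') with a = 5/18 - (1/90)*sqrt(10345), a' = 5/18 + (1/90)*sqrt(10345). At the order-2 pole a set g(γ) = (γ - a)^2*(rational part) = [34*γ/9 + 1] / (γ - a')^2.
Order-2 pole: residue = g'(a); g'(5/18 - (1/90)*sqrt(10345)) = (14940/4280761)*sqrt(10345), so the residue is (14940/4280761)*sqrt(10345).
The branch term is analytic at 5/18 + (1/90)*sqrt(10345) and contributes nothing to the residue; only the rational part matters.
The factor γ**2 - 5*γ/9 - 6/5 splits as (γ - a)(γ - a') with a = 5/18 + (1/90)*sqrt(10345), a' = 5/18 - (1/90)*sqrt(10345). At the order-2 pole a set g(γ) = (γ - a)^2*(rational part) = [34*γ/9 + 1] / (γ - a')^2.
Order-2 pole: residue = g'(a); g'(5/18 + (1/90)*sqrt(10345)) = -(14940/4280761)*sqrt(10345), so the residue is -(14940/4280761)*sqrt(10345).
List the singular points by increasing real part (a conjugate pair: the negative imaginary part first).


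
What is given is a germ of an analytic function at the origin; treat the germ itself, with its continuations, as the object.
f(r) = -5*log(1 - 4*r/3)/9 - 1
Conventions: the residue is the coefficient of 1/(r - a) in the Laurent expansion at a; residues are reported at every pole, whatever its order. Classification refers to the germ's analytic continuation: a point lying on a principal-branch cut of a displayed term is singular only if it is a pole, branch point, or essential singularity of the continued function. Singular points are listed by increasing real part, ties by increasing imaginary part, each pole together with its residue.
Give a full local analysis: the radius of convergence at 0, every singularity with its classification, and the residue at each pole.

Radius of convergence at 0: 3/4.
At 3/4: a logarithmic branch point.

Branch term (-5/9)*log(1 - r/(3/4)): its argument vanishes at r = 3/4, a logarithmic branch point, modulus 3/4.
The radius of convergence is the smallest modulus among the singular points: 3/4.


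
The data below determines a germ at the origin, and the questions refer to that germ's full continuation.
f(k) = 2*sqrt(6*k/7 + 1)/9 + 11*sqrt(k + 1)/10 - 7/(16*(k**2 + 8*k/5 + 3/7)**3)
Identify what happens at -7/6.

The term (2/9)*sqrt(1 - k/(-7/6)) has argument 1 - -7/6/(-7/6) = 0 at -7/6: a square-root (algebraic, two-sheeted) branch point; the remaining terms are analytic or single-valued there.

The point is an algebraic (square-root) branch point.


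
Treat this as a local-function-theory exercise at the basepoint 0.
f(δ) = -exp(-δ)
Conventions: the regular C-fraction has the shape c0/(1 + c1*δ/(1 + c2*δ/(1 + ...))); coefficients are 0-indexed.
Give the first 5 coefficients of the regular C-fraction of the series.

Taylor coefficients (expand at 0): a_0 = -1, a_1 = 1, a_2 = -1/2, a_3 = 1/6, a_4 = -1/24.
c0 = a_0 = -1. Peel one level at a time: if S = 1 + c*δ/S' with S'(0) = 1, then c is the δ-coefficient of S and S' = c*δ/(S - 1).
S_1 = c0/f = 1 + (1)*δ + (1/2)*δ^2 + ...; c1 = 1.
S_2 = c1*δ/(S_1 - 1) = 1 + (-1/2)*δ + (1/12)*δ^2 + ...; c2 = -1/2.
S_3 = c2*δ/(S_2 - 1) = 1 + (1/6)*δ + (1/36)*δ^2 + ...; c3 = 1/6.
S_4 = c3*δ/(S_3 - 1) = 1 + (-1/6)*δ + ...; c4 = -1/6.

The regular C-fraction coefficients are [-1, 1, -1/2, 1/6, -1/6].


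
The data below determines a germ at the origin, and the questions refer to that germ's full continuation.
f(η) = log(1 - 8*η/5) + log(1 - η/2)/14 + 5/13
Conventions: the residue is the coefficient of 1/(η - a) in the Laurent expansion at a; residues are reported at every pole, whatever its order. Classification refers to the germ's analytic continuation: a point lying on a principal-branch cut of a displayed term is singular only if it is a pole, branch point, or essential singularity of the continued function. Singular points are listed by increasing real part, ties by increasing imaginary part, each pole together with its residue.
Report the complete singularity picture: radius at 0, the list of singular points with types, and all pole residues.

Branch term (1/14)*log(1 - η/(2)): its argument vanishes at η = 2, a logarithmic branch point, modulus 2.
Branch term (1)*log(1 - η/(5/8)): its argument vanishes at η = 5/8, a logarithmic branch point, modulus 5/8.
The radius of convergence is the smallest modulus among the singular points: 5/8.
List the singular points by increasing real part (a conjugate pair: the negative imaginary part first).

Radius of convergence at 0: 5/8.
At 5/8: a logarithmic branch point.
At 2: a logarithmic branch point.


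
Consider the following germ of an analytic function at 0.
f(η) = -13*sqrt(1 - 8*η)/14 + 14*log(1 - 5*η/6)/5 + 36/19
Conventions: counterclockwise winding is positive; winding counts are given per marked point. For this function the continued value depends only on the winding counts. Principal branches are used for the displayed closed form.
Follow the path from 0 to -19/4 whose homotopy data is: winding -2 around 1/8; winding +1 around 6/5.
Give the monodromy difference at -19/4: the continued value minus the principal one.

The rational part is single-valued and drops out of the difference; each branch term changes only by its own monodromy.
(-13/14)*sqrt(1 - η/(1/8)): winding -2 is even, the square root returns to the same sheet, contribution 0.
(14/5)*log(1 - η/(6/5)): each positive loop around 6/5 adds 2*pi*i to the log, so winding +1 contributes (14/5)*(1)*2*pi*i = (28/5)*pi*i.
Summing the contributions at η = -19/4 gives (28/5)*pi*i.

Continued minus principal equals (28/5)*pi*i.


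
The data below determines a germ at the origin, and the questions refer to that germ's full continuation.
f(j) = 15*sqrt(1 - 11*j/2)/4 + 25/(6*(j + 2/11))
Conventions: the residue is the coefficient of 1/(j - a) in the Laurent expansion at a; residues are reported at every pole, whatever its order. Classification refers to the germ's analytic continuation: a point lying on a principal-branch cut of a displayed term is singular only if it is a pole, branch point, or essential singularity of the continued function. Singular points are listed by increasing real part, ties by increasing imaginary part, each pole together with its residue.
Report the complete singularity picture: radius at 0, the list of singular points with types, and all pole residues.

Radius of convergence at 0: 2/11.
At -2/11: a pole of order 1; residue 25/6.
At 2/11: an algebraic (square-root) branch point.

Denominator factor (j + 2/11): pole of order 1 at -2/11, modulus 2/11.
Branch term (15/4)*sqrt(1 - j/(2/11)): its argument vanishes at j = 2/11, a square-root branch point, modulus 2/11.
The radius of convergence is the smallest modulus among the singular points: 2/11.
The branch term is analytic at -2/11 and contributes nothing to the residue; only the rational part matters.
At the order-1 pole -2/11 set g(j) = (j - (-2/11))*(rational part) = 25/6.
Simple pole: residue = g(a) at a = -2/11, which is 25/6.
List the singular points by increasing real part (a conjugate pair: the negative imaginary part first).


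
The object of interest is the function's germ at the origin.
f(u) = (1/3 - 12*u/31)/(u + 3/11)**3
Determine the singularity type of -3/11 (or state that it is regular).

The point is a pole of order 3.

The denominator factor u + 3/11 vanishes at -3/11 and appears to the power 3; the numerator there equals 449/1023, nonzero, and no other factor vanishes.
Hence a pole whose order is the multiplicity, 3.


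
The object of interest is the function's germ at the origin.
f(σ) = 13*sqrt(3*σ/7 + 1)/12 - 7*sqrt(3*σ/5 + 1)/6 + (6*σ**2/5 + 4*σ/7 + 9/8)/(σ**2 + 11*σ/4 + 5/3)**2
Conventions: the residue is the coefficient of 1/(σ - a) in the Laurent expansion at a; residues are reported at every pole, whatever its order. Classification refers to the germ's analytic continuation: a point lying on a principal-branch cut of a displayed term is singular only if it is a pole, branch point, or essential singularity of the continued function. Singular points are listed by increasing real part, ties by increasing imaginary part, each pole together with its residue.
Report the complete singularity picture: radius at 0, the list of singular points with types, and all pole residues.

Radius of convergence at 0: 11/8 - (1/24)*sqrt(129).
At -7/3: an algebraic (square-root) branch point.
At -11/8 - (1/24)*sqrt(129): a pole of order 2; residue (6288/12943)*sqrt(129).
At -5/3: an algebraic (square-root) branch point.
At -11/8 + (1/24)*sqrt(129): a pole of order 2; residue -(6288/12943)*sqrt(129).

Denominator factor (σ**2 + 11*σ/4 + 5/3)^2: discriminant 43/48, real irrational roots -11/8 + (1/24)*sqrt(129) and -11/8 - (1/24)*sqrt(129); poles of order 2, moduli 11/8 - (1/24)*sqrt(129) and 11/8 + (1/24)*sqrt(129).
Branch term (13/12)*sqrt(1 - σ/(-7/3)): its argument vanishes at σ = -7/3, a square-root branch point, modulus 7/3.
Branch term (-7/6)*sqrt(1 - σ/(-5/3)): its argument vanishes at σ = -5/3, a square-root branch point, modulus 5/3.
The radius of convergence is the smallest modulus among the singular points: 11/8 - (1/24)*sqrt(129).
The branch terms are analytic at -11/8 - (1/24)*sqrt(129) and contribute nothing to the residue; only the rational part matters.
The factor σ**2 + 11*σ/4 + 5/3 splits as (σ - a)(σ - a') with a = -11/8 - (1/24)*sqrt(129), a' = -11/8 + (1/24)*sqrt(129). At the order-2 pole a set g(σ) = (σ - a)^2*(rational part) = [6*σ**2/5 + 4*σ/7 + 9/8] / (σ - a')^2.
Order-2 pole: residue = g'(a); g'(-11/8 - (1/24)*sqrt(129)) = (6288/12943)*sqrt(129), so the residue is (6288/12943)*sqrt(129).
The branch terms are analytic at -11/8 + (1/24)*sqrt(129) and contribute nothing to the residue; only the rational part matters.
The factor σ**2 + 11*σ/4 + 5/3 splits as (σ - a)(σ - a') with a = -11/8 + (1/24)*sqrt(129), a' = -11/8 - (1/24)*sqrt(129). At the order-2 pole a set g(σ) = (σ - a)^2*(rational part) = [6*σ**2/5 + 4*σ/7 + 9/8] / (σ - a')^2.
Order-2 pole: residue = g'(a); g'(-11/8 + (1/24)*sqrt(129)) = -(6288/12943)*sqrt(129), so the residue is -(6288/12943)*sqrt(129).
List the singular points by increasing real part (a conjugate pair: the negative imaginary part first).


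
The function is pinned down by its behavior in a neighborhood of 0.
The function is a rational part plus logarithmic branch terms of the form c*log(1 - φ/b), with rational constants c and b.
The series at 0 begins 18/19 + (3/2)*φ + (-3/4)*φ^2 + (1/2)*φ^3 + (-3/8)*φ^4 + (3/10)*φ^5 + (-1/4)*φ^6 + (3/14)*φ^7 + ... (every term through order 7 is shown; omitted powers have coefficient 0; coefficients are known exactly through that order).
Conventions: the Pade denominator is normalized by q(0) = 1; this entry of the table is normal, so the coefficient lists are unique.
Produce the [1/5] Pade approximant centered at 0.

Taylor coefficients needed (read off): a_0 = 18/19, a_1 = 3/2, a_2 = -3/4, a_3 = 1/2, a_4 = -3/8, a_5 = 3/10, a_6 = -1/4.
Write the denominator as Q(φ) = 1 + q1*φ + q2*φ^2 + q3*φ^3 + q4*φ^4 + q5*φ^5. Requiring Q*f - P = O(φ^7) with deg P <= 1 kills the coefficients of φ^2..φ^6 in Q*f:
  φ^2: a_2 + q1*a_1 + q2*a_0 = 0, i.e. -3/4 + (3/2)*q1 + (18/19)*q2 = 0.
  φ^3: a_3 + q1*a_2 + q2*a_1 + q3*a_0 = 0, i.e. 1/2 + (-3/4)*q1 + (3/2)*q2 + (18/19)*q3 = 0.
  φ^4: a_4 + q1*a_3 + q2*a_2 + q3*a_1 + q4*a_0 = 0, i.e. -3/8 + (1/2)*q1 + (-3/4)*q2 + (3/2)*q3 + (18/19)*q4 = 0.
  φ^5: a_5 + q1*a_4 + q2*a_3 + q3*a_2 + q4*a_1 + q5*a_0 = 0, i.e. 3/10 + (-3/8)*q1 + (1/2)*q2 + (-3/4)*q3 + (3/2)*q4 + (18/19)*q5 = 0.
  φ^6: a_6 + q1*a_5 + q2*a_4 + q3*a_3 + q4*a_2 + q5*a_1 = 0, i.e. -1/4 + (3/10)*q1 + (-3/8)*q2 + (1/2)*q3 + (-3/4)*q4 + (3/2)*q5 = 0.
Solving this linear system: q1 = 2303559/4174162, q2 = -2056541/25044972, q3 = 653277/16696648, q4 = -6727159/300539664, q5 = 34658299/3005396640.
The numerator is Q*f truncated at degree 1: P0 = a_0 = 18/19; P1 = a_1 + q1*a_0 = 160427679/79309078.

The Pade approximant has numerator coefficients [18/19, 160427679/79309078]; denominator coefficients [1, 2303559/4174162, -2056541/25044972, 653277/16696648, -6727159/300539664, 34658299/3005396640].


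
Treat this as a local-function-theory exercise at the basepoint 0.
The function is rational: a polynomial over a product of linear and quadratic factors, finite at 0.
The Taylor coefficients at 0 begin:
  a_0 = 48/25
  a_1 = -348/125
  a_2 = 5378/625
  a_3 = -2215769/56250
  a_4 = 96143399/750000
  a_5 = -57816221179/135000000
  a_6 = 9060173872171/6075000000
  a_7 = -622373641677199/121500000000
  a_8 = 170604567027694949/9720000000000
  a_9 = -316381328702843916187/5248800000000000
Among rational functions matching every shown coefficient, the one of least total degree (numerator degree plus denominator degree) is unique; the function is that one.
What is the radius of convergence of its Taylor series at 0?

The radius of convergence is -2 + (1/2)*sqrt(21).

No rational of total degree below 8 reproduces all 10 coefficients; solving the [0/8] Pade equations on them gives f(x) = -12/(5*(x**2 - 4*x - 5/4)*(x**2 - 7*x/12 + 1)**3), whose expansion matches every shown term.
Denominator factor (x**2 - 7*x/12 + 1)^3: discriminant -527/144, complex-conjugate roots (7/24) + ((1/24)*sqrt(527))*i and (7/24) - ((1/24)*sqrt(527))*i; poles of order 3, moduli 1 and 1.
Denominator factor (x**2 - 4*x - 5/4): discriminant 21, real irrational roots 2 + (1/2)*sqrt(21) and 2 - (1/2)*sqrt(21); poles of order 1, moduli 2 + (1/2)*sqrt(21) and -2 + (1/2)*sqrt(21).
The radius of convergence is the smallest modulus among the singular points: -2 + (1/2)*sqrt(21).


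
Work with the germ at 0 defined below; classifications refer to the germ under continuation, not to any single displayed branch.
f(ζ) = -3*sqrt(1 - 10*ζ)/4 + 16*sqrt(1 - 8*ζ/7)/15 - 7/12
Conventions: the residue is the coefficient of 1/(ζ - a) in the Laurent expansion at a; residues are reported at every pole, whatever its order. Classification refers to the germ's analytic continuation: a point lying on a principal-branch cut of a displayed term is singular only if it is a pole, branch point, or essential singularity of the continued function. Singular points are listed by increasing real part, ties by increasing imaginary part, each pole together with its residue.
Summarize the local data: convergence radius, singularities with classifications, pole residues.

Branch term (-3/4)*sqrt(1 - ζ/(1/10)): its argument vanishes at ζ = 1/10, a square-root branch point, modulus 1/10.
Branch term (16/15)*sqrt(1 - ζ/(7/8)): its argument vanishes at ζ = 7/8, a square-root branch point, modulus 7/8.
The radius of convergence is the smallest modulus among the singular points: 1/10.
List the singular points by increasing real part (a conjugate pair: the negative imaginary part first).

Radius of convergence at 0: 1/10.
At 1/10: an algebraic (square-root) branch point.
At 7/8: an algebraic (square-root) branch point.


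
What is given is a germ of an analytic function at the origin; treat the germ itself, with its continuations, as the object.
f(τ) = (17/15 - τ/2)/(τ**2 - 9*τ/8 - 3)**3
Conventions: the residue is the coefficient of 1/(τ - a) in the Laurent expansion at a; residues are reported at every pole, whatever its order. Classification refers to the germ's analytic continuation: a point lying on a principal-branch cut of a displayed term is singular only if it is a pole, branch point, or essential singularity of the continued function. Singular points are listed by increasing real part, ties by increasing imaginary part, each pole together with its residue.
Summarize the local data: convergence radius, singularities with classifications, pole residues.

Radius of convergence at 0: -9/16 + (1/16)*sqrt(849).
At 9/16 - (1/16)*sqrt(849): a pole of order 3; residue -(837632/3059800245)*sqrt(849).
At 9/16 + (1/16)*sqrt(849): a pole of order 3; residue (837632/3059800245)*sqrt(849).

Denominator factor (τ**2 - 9*τ/8 - 3)^3: discriminant 849/64, real irrational roots 9/16 + (1/16)*sqrt(849) and 9/16 - (1/16)*sqrt(849); poles of order 3, moduli 9/16 + (1/16)*sqrt(849) and -9/16 + (1/16)*sqrt(849).
The radius of convergence is the smallest modulus among the singular points: -9/16 + (1/16)*sqrt(849).
The factor τ**2 - 9*τ/8 - 3 splits as (τ - a)(τ - a') with a = 9/16 - (1/16)*sqrt(849), a' = 9/16 + (1/16)*sqrt(849). At the order-3 pole a set g(τ) = (τ - a)^3*f(τ) = [17/15 - τ/2] / (τ - a')^3.
Order-3 pole: residue = g''(a)/2; g''(9/16 - (1/16)*sqrt(849)) = -(1675264/3059800245)*sqrt(849), so the residue is -(837632/3059800245)*sqrt(849).
The factor τ**2 - 9*τ/8 - 3 splits as (τ - a)(τ - a') with a = 9/16 + (1/16)*sqrt(849), a' = 9/16 - (1/16)*sqrt(849). At the order-3 pole a set g(τ) = (τ - a)^3*f(τ) = [17/15 - τ/2] / (τ - a')^3.
Order-3 pole: residue = g''(a)/2; g''(9/16 + (1/16)*sqrt(849)) = (1675264/3059800245)*sqrt(849), so the residue is (837632/3059800245)*sqrt(849).
List the singular points by increasing real part (a conjugate pair: the negative imaginary part first).


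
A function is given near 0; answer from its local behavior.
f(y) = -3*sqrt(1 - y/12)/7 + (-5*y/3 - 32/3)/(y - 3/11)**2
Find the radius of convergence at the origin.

The radius of convergence is 3/11.

Denominator factor (y - 3/11)^2: pole of order 2 at 3/11, modulus 3/11.
Branch term (-3/7)*sqrt(1 - y/(12)): its argument vanishes at y = 12, a square-root branch point, modulus 12.
The radius of convergence is the smallest modulus among the singular points: 3/11.


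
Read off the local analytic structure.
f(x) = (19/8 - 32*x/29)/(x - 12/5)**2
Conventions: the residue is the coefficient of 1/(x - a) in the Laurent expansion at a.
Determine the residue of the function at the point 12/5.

At the order-2 pole 12/5 set g(x) = (x - (12/5))^2*f(x) = 19/8 - 32*x/29.
Order-2 pole: residue = g'(a); g'(12/5) = -32/29, so the residue is -32/29.

The residue is -32/29.


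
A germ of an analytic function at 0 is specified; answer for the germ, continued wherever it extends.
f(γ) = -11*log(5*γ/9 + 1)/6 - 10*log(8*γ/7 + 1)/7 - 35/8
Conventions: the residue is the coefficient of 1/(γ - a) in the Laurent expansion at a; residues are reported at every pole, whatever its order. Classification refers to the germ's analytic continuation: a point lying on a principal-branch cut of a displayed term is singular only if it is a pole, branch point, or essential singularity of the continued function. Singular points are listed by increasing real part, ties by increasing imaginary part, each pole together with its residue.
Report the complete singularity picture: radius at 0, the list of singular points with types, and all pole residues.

Radius of convergence at 0: 7/8.
At -9/5: a logarithmic branch point.
At -7/8: a logarithmic branch point.

Branch term (-10/7)*log(1 - γ/(-7/8)): its argument vanishes at γ = -7/8, a logarithmic branch point, modulus 7/8.
Branch term (-11/6)*log(1 - γ/(-9/5)): its argument vanishes at γ = -9/5, a logarithmic branch point, modulus 9/5.
The radius of convergence is the smallest modulus among the singular points: 7/8.
List the singular points by increasing real part (a conjugate pair: the negative imaginary part first).


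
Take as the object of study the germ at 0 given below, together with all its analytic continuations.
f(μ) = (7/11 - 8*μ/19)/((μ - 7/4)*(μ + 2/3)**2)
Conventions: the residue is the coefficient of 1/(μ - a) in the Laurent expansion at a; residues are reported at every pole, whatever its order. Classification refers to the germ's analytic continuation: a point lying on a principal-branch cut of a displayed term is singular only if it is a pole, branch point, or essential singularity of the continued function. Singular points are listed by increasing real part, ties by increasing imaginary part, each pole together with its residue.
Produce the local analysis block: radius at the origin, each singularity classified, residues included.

Radius of convergence at 0: 2/3.
At -2/3: a pole of order 2; residue 3024/175769.
At 7/4: a pole of order 1; residue -3024/175769.

Denominator factor (μ - 7/4): pole of order 1 at 7/4, modulus 7/4.
Denominator factor (μ + 2/3)^2: pole of order 2 at -2/3, modulus 2/3.
The radius of convergence is the smallest modulus among the singular points: 2/3.
At the order-2 pole -2/3 set g(μ) = (μ - (-2/3))^2*f(μ) = (7/11 - 8*μ/19)/(μ - 7/4).
Order-2 pole: residue = g'(a); g'(-2/3) = 3024/175769, so the residue is 3024/175769.
At the order-1 pole 7/4 set g(μ) = (μ - (7/4))*f(μ) = (7/11 - 8*μ/19)/(μ + 2/3)**2.
Simple pole: residue = g(a) at a = 7/4, which is -3024/175769.
List the singular points by increasing real part (a conjugate pair: the negative imaginary part first).


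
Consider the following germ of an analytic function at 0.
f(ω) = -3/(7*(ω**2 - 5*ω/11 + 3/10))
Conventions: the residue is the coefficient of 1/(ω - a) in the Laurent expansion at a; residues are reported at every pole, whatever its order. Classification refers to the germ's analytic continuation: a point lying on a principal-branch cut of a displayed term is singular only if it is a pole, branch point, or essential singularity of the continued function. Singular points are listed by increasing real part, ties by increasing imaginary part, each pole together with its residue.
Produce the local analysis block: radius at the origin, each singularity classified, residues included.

Denominator factor (ω**2 - 5*ω/11 + 3/10): discriminant -601/605, complex-conjugate roots (5/22) + ((1/110)*sqrt(3005))*i and (5/22) - ((1/110)*sqrt(3005))*i; poles of order 1, moduli (1/10)*sqrt(30) and (1/10)*sqrt(30).
The radius of convergence is the smallest modulus among the singular points: (1/10)*sqrt(30).
The factor ω**2 - 5*ω/11 + 3/10 splits as (ω - a)(ω - a') with a = (5/22) - ((1/110)*sqrt(3005))*i, a' = (5/22) + ((1/110)*sqrt(3005))*i. At the order-1 pole a set g(ω) = (ω - a)*f(ω) = [-3/7] / (ω - a').
Simple pole: residue = g(a) at a = (5/22) - ((1/110)*sqrt(3005))*i, which is -((33/4207)*sqrt(3005))*i.
The factor ω**2 - 5*ω/11 + 3/10 splits as (ω - a)(ω - a') with a = (5/22) + ((1/110)*sqrt(3005))*i, a' = (5/22) - ((1/110)*sqrt(3005))*i. At the order-1 pole a set g(ω) = (ω - a)*f(ω) = [-3/7] / (ω - a').
Simple pole: residue = g(a) at a = (5/22) + ((1/110)*sqrt(3005))*i, which is ((33/4207)*sqrt(3005))*i.
List the singular points by increasing real part (a conjugate pair: the negative imaginary part first).

Radius of convergence at 0: (1/10)*sqrt(30).
At (5/22) - ((1/110)*sqrt(3005))*i: a pole of order 1; residue -((33/4207)*sqrt(3005))*i.
At (5/22) + ((1/110)*sqrt(3005))*i: a pole of order 1; residue ((33/4207)*sqrt(3005))*i.


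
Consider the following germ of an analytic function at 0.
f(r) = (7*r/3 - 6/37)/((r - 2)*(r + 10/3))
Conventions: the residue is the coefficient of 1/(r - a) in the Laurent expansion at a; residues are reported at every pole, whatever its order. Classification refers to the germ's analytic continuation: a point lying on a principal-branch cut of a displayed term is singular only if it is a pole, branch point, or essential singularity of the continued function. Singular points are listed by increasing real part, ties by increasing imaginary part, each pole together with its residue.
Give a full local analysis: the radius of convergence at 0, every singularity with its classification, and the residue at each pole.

Radius of convergence at 0: 2.
At -10/3: a pole of order 1; residue 661/444.
At 2: a pole of order 1; residue 125/148.

Denominator factor (r - 2): pole of order 1 at 2, modulus 2.
Denominator factor (r + 10/3): pole of order 1 at -10/3, modulus 10/3.
The radius of convergence is the smallest modulus among the singular points: 2.
At the order-1 pole -10/3 set g(r) = (r - (-10/3))*f(r) = (7*r/3 - 6/37)/(r - 2).
Simple pole: residue = g(a) at a = -10/3, which is 661/444.
At the order-1 pole 2 set g(r) = (r - (2))*f(r) = (7*r/3 - 6/37)/(r + 10/3).
Simple pole: residue = g(a) at a = 2, which is 125/148.
List the singular points by increasing real part (a conjugate pair: the negative imaginary part first).


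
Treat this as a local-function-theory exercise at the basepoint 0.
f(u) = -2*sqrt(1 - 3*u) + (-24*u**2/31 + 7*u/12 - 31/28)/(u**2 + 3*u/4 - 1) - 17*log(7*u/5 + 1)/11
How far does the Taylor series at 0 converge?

The radius of convergence is 1/3.

Denominator factor (u**2 + 3*u/4 - 1): discriminant 73/16, real irrational roots -3/8 + (1/8)*sqrt(73) and -3/8 - (1/8)*sqrt(73); poles of order 1, moduli -3/8 + (1/8)*sqrt(73) and 3/8 + (1/8)*sqrt(73).
Branch term (-2)*sqrt(1 - u/(1/3)): its argument vanishes at u = 1/3, a square-root branch point, modulus 1/3.
Branch term (-17/11)*log(1 - u/(-5/7)): its argument vanishes at u = -5/7, a logarithmic branch point, modulus 5/7.
The radius of convergence is the smallest modulus among the singular points: 1/3.


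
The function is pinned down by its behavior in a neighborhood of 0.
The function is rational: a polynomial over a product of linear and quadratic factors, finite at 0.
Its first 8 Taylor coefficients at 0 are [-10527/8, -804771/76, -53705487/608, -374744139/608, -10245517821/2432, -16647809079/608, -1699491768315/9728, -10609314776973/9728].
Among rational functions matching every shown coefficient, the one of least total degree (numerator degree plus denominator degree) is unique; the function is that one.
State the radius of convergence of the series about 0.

The radius of convergence is 2/11.

No rational of total degree below 4 reproduces all 8 coefficients; solving the [1/3] Pade equations on them gives f(β) = (-13*β/19 - 29/2)/((β - 2/11)**2*(β + 1/3)), whose expansion matches every shown term.
Denominator factor (β + 1/3): pole of order 1 at -1/3, modulus 1/3.
Denominator factor (β - 2/11)^2: pole of order 2 at 2/11, modulus 2/11.
The radius of convergence is the smallest modulus among the singular points: 2/11.


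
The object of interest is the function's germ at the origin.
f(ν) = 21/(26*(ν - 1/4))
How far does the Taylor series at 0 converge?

The radius of convergence is 1/4.

Denominator factor (ν - 1/4): pole of order 1 at 1/4, modulus 1/4.
The radius of convergence is the smallest modulus among the singular points: 1/4.
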